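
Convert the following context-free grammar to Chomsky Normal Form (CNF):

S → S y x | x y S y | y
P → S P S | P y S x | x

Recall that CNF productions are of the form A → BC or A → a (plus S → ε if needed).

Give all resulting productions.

TY → y; TX → x; S → y; P → x; S → S X0; X0 → TY TX; S → TX X1; X1 → TY X2; X2 → S TY; P → S X3; X3 → P S; P → P X4; X4 → TY X5; X5 → S TX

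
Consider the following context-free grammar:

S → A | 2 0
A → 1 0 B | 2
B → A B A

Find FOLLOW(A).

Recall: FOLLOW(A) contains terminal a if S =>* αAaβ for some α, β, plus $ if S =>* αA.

We compute FOLLOW(A) using the standard algorithm.
FOLLOW(S) starts with {$}.
FIRST(A) = {1, 2}
FIRST(B) = {1, 2}
FIRST(S) = {1, 2}
FOLLOW(A) = {$, 1, 2}
FOLLOW(B) = {$, 1, 2}
FOLLOW(S) = {$}
Therefore, FOLLOW(A) = {$, 1, 2}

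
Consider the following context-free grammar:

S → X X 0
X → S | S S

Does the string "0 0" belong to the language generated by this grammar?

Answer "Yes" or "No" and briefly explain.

No - no valid derivation exists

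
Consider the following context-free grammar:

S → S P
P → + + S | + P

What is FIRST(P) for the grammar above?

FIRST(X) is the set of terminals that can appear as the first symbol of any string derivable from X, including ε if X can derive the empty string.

We compute FIRST(P) using the standard algorithm.
FIRST(P) = {+}
FIRST(S) = {}
Therefore, FIRST(P) = {+}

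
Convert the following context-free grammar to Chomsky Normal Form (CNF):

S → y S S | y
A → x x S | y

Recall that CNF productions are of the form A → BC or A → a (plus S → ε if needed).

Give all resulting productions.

TY → y; S → y; TX → x; A → y; S → TY X0; X0 → S S; A → TX X1; X1 → TX S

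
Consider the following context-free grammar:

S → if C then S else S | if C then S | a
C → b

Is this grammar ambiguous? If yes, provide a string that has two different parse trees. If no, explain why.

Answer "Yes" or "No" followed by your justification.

Yes - the string 'if b then if b then if b then a else a' has two distinct leftmost derivations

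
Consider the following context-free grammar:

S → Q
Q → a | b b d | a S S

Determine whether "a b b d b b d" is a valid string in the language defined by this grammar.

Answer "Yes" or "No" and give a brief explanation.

Yes - a valid derivation exists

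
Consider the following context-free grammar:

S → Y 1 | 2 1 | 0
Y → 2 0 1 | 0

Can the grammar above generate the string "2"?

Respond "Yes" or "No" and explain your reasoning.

No - no valid derivation exists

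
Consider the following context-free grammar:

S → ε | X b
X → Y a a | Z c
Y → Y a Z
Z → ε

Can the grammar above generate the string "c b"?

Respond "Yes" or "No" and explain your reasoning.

Yes - a valid derivation exists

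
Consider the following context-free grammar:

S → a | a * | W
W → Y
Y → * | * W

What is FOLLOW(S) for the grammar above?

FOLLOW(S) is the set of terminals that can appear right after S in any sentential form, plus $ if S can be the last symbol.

We compute FOLLOW(S) using the standard algorithm.
FOLLOW(S) starts with {$}.
FIRST(S) = {*, a}
FIRST(W) = {*}
FIRST(Y) = {*}
FOLLOW(S) = {$}
FOLLOW(W) = {$}
FOLLOW(Y) = {$}
Therefore, FOLLOW(S) = {$}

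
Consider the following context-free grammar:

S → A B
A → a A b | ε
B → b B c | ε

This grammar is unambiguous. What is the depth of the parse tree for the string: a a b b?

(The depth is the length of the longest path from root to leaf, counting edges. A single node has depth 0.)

4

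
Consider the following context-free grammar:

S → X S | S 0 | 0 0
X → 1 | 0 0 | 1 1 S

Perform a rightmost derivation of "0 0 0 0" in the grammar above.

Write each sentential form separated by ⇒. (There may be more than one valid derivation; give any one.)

S ⇒ X S ⇒ X 0 0 ⇒ 0 0 0 0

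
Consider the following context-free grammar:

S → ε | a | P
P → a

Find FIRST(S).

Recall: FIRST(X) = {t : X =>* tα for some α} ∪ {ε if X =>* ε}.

We compute FIRST(S) using the standard algorithm.
FIRST(P) = {a}
FIRST(S) = {a, ε}
Therefore, FIRST(S) = {a, ε}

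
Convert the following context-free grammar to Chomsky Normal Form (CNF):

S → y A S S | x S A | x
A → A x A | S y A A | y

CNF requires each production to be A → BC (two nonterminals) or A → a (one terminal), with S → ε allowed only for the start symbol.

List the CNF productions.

TY → y; TX → x; S → x; A → y; S → TY X0; X0 → A X1; X1 → S S; S → TX X2; X2 → S A; A → A X3; X3 → TX A; A → S X4; X4 → TY X5; X5 → A A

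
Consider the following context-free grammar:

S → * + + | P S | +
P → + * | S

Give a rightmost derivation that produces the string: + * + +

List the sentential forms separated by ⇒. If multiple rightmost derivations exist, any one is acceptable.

S ⇒ P S ⇒ P * + + ⇒ S * + + ⇒ + * + +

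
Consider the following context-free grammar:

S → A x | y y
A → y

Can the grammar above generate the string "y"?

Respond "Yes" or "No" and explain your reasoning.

No - no valid derivation exists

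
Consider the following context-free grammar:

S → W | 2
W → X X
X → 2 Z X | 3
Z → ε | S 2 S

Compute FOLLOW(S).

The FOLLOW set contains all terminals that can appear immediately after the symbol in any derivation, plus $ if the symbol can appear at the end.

We compute FOLLOW(S) using the standard algorithm.
FOLLOW(S) starts with {$}.
FIRST(S) = {2, 3}
FIRST(W) = {2, 3}
FIRST(X) = {2, 3}
FIRST(Z) = {2, 3, ε}
FOLLOW(S) = {$, 2, 3}
FOLLOW(W) = {$, 2, 3}
FOLLOW(X) = {$, 2, 3}
FOLLOW(Z) = {2, 3}
Therefore, FOLLOW(S) = {$, 2, 3}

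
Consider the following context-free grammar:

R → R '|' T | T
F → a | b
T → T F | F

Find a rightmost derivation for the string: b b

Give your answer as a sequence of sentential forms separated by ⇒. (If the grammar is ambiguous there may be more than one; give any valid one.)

R ⇒ T ⇒ T F ⇒ T b ⇒ F b ⇒ b b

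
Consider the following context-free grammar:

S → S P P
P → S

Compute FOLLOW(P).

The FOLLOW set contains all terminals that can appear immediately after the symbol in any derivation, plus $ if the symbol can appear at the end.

We compute FOLLOW(P) using the standard algorithm.
FOLLOW(S) starts with {$}.
FIRST(P) = {}
FIRST(S) = {}
FOLLOW(P) = {$}
FOLLOW(S) = {$}
Therefore, FOLLOW(P) = {$}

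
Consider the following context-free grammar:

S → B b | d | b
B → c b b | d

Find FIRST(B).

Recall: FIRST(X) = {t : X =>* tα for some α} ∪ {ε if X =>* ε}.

We compute FIRST(B) using the standard algorithm.
FIRST(B) = {c, d}
FIRST(S) = {b, c, d}
Therefore, FIRST(B) = {c, d}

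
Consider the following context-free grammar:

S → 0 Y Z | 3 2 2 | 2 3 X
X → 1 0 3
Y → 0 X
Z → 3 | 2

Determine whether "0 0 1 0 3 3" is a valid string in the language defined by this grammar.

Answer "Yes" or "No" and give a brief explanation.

Yes - a valid derivation exists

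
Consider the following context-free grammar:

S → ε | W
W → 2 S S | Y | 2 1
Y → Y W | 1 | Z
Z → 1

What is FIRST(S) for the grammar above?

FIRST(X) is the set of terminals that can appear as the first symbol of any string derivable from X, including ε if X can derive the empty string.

We compute FIRST(S) using the standard algorithm.
FIRST(S) = {1, 2, ε}
FIRST(W) = {1, 2}
FIRST(Y) = {1}
FIRST(Z) = {1}
Therefore, FIRST(S) = {1, 2, ε}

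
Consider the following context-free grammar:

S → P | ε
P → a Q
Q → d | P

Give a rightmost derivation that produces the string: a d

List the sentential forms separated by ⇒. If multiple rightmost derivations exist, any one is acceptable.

S ⇒ P ⇒ a Q ⇒ a d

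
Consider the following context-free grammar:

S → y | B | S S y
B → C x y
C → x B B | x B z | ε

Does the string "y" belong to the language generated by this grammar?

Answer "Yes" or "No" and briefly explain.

Yes - a valid derivation exists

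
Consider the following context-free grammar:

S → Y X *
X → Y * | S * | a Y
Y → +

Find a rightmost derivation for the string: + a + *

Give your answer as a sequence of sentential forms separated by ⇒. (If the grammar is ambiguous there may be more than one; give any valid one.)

S ⇒ Y X * ⇒ Y a Y * ⇒ Y a + * ⇒ + a + *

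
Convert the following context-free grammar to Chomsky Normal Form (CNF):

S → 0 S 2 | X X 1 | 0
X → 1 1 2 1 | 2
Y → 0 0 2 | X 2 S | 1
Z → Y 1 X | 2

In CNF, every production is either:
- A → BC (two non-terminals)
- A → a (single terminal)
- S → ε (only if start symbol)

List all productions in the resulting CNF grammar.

T0 → 0; T2 → 2; T1 → 1; S → 0; X → 2; Y → 1; Z → 2; S → T0 X0; X0 → S T2; S → X X1; X1 → X T1; X → T1 X2; X2 → T1 X3; X3 → T2 T1; Y → T0 X4; X4 → T0 T2; Y → X X5; X5 → T2 S; Z → Y X6; X6 → T1 X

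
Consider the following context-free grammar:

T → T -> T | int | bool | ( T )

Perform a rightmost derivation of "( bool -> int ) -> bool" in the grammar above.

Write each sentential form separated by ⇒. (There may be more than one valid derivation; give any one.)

T ⇒ T -> T ⇒ T -> bool ⇒ ( T ) -> bool ⇒ ( T -> T ) -> bool ⇒ ( T -> int ) -> bool ⇒ ( bool -> int ) -> bool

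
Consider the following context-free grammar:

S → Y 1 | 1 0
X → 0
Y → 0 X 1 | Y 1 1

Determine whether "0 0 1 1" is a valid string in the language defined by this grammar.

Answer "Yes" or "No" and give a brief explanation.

Yes - a valid derivation exists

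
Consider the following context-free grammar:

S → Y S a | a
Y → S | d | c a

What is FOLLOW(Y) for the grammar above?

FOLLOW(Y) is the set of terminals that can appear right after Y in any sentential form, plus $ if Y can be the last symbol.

We compute FOLLOW(Y) using the standard algorithm.
FOLLOW(S) starts with {$}.
FIRST(S) = {a, c, d}
FIRST(Y) = {a, c, d}
FOLLOW(S) = {$, a, c, d}
FOLLOW(Y) = {a, c, d}
Therefore, FOLLOW(Y) = {a, c, d}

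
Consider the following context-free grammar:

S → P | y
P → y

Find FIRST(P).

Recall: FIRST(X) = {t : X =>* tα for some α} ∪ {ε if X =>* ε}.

We compute FIRST(P) using the standard algorithm.
FIRST(P) = {y}
FIRST(S) = {y}
Therefore, FIRST(P) = {y}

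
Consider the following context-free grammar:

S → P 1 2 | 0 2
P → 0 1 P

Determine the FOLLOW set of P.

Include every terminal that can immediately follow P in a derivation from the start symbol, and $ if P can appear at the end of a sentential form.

We compute FOLLOW(P) using the standard algorithm.
FOLLOW(S) starts with {$}.
FIRST(P) = {0}
FIRST(S) = {0}
FOLLOW(P) = {1}
FOLLOW(S) = {$}
Therefore, FOLLOW(P) = {1}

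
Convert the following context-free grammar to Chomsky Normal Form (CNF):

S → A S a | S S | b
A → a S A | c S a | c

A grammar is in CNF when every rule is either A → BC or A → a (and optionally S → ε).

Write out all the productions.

TA → a; S → b; TC → c; A → c; S → A X0; X0 → S TA; S → S S; A → TA X1; X1 → S A; A → TC X2; X2 → S TA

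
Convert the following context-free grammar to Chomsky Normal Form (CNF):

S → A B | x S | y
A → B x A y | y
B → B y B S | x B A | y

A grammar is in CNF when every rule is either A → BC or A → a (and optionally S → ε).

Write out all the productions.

TX → x; S → y; TY → y; A → y; B → y; S → A B; S → TX S; A → B X0; X0 → TX X1; X1 → A TY; B → B X2; X2 → TY X3; X3 → B S; B → TX X4; X4 → B A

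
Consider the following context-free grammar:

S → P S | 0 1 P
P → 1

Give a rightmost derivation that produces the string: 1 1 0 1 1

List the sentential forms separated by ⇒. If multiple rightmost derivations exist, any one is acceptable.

S ⇒ P S ⇒ P P S ⇒ P P 0 1 P ⇒ P P 0 1 1 ⇒ P 1 0 1 1 ⇒ 1 1 0 1 1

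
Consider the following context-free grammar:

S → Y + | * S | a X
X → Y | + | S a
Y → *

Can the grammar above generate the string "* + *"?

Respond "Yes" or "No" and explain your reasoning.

No - no valid derivation exists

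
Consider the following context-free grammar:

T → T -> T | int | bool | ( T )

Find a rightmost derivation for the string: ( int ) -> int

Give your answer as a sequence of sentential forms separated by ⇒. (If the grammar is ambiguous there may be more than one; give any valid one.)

T ⇒ T -> T ⇒ T -> int ⇒ ( T ) -> int ⇒ ( int ) -> int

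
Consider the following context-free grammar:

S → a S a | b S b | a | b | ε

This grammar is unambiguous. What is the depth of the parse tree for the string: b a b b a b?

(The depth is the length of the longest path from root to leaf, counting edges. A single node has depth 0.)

4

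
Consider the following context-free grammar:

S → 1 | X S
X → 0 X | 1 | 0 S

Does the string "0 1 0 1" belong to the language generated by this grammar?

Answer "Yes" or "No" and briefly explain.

No - no valid derivation exists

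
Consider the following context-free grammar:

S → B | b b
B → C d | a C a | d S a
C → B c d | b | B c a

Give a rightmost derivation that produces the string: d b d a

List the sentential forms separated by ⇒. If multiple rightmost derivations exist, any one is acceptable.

S ⇒ B ⇒ d S a ⇒ d B a ⇒ d C d a ⇒ d b d a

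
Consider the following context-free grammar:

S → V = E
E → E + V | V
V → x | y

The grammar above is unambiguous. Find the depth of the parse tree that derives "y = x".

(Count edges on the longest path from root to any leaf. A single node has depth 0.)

3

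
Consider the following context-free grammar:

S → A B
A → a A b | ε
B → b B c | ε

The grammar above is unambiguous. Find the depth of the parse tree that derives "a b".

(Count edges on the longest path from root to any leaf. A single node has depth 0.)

3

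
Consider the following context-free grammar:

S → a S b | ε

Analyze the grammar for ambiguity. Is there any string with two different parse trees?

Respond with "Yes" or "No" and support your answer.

No - the grammar is unambiguous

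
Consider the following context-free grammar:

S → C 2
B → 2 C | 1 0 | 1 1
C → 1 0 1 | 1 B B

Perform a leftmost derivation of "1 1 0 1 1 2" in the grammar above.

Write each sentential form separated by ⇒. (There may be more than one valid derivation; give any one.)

S ⇒ C 2 ⇒ 1 B B 2 ⇒ 1 1 0 B 2 ⇒ 1 1 0 1 1 2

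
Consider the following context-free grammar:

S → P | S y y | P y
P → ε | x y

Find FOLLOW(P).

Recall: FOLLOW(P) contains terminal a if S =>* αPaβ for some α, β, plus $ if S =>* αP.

We compute FOLLOW(P) using the standard algorithm.
FOLLOW(S) starts with {$}.
FIRST(P) = {x, ε}
FIRST(S) = {x, y, ε}
FOLLOW(P) = {$, y}
FOLLOW(S) = {$, y}
Therefore, FOLLOW(P) = {$, y}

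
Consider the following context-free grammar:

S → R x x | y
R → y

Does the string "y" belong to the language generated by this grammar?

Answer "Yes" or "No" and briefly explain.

Yes - a valid derivation exists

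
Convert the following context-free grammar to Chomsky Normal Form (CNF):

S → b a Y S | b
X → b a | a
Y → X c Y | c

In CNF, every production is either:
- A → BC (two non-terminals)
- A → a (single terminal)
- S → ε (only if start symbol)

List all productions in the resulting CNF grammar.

TB → b; TA → a; S → b; X → a; TC → c; Y → c; S → TB X0; X0 → TA X1; X1 → Y S; X → TB TA; Y → X X2; X2 → TC Y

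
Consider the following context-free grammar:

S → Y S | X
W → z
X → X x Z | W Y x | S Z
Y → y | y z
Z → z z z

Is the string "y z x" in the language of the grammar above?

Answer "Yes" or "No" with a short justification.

No - no valid derivation exists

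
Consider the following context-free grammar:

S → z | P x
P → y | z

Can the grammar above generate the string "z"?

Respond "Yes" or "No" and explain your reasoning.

Yes - a valid derivation exists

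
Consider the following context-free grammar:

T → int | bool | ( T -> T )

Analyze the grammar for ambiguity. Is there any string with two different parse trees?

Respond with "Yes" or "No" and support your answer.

No - the grammar is unambiguous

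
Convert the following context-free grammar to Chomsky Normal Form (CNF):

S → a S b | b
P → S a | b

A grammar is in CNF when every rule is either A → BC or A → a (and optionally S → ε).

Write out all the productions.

TA → a; TB → b; S → b; P → b; S → TA X0; X0 → S TB; P → S TA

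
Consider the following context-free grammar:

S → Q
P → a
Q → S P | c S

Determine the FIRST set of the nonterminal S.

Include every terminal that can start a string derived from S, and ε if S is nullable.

We compute FIRST(S) using the standard algorithm.
FIRST(P) = {a}
FIRST(Q) = {c}
FIRST(S) = {c}
Therefore, FIRST(S) = {c}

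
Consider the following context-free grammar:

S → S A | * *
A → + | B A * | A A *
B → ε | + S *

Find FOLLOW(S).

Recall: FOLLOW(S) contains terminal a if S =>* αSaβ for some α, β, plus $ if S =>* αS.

We compute FOLLOW(S) using the standard algorithm.
FOLLOW(S) starts with {$}.
FIRST(A) = {+}
FIRST(B) = {+, ε}
FIRST(S) = {*}
FOLLOW(A) = {$, *, +}
FOLLOW(B) = {+}
FOLLOW(S) = {$, *, +}
Therefore, FOLLOW(S) = {$, *, +}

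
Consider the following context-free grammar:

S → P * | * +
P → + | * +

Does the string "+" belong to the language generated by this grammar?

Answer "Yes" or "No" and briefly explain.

No - no valid derivation exists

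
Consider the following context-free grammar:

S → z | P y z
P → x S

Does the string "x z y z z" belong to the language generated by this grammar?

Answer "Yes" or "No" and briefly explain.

No - no valid derivation exists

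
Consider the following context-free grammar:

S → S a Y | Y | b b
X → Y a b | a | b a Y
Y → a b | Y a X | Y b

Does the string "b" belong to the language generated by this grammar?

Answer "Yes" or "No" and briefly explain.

No - no valid derivation exists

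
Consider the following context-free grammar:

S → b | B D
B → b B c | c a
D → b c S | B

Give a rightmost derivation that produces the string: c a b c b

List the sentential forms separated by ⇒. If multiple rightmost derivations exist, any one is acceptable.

S ⇒ B D ⇒ B b c S ⇒ B b c b ⇒ c a b c b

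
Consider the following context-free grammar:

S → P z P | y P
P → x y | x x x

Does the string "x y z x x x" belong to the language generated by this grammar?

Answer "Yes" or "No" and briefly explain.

Yes - a valid derivation exists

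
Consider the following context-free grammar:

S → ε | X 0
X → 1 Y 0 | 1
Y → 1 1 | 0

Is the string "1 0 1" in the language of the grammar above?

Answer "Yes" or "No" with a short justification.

No - no valid derivation exists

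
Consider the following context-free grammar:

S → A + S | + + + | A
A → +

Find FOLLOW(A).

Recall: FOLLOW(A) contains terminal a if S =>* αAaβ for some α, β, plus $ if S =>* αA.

We compute FOLLOW(A) using the standard algorithm.
FOLLOW(S) starts with {$}.
FIRST(A) = {+}
FIRST(S) = {+}
FOLLOW(A) = {$, +}
FOLLOW(S) = {$}
Therefore, FOLLOW(A) = {$, +}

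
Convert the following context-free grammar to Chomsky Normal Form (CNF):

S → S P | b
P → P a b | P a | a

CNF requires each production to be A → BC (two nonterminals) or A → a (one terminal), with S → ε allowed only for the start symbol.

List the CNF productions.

S → b; TA → a; TB → b; P → a; S → S P; P → P X0; X0 → TA TB; P → P TA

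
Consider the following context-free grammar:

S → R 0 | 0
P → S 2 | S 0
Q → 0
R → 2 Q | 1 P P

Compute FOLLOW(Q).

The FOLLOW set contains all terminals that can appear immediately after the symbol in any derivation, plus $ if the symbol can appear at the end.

We compute FOLLOW(Q) using the standard algorithm.
FOLLOW(S) starts with {$}.
FIRST(P) = {0, 1, 2}
FIRST(Q) = {0}
FIRST(R) = {1, 2}
FIRST(S) = {0, 1, 2}
FOLLOW(P) = {0, 1, 2}
FOLLOW(Q) = {0}
FOLLOW(R) = {0}
FOLLOW(S) = {$, 0, 2}
Therefore, FOLLOW(Q) = {0}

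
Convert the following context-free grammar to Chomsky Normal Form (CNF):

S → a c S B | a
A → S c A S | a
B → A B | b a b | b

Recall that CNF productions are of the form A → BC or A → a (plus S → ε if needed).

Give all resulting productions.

TA → a; TC → c; S → a; A → a; TB → b; B → b; S → TA X0; X0 → TC X1; X1 → S B; A → S X2; X2 → TC X3; X3 → A S; B → A B; B → TB X4; X4 → TA TB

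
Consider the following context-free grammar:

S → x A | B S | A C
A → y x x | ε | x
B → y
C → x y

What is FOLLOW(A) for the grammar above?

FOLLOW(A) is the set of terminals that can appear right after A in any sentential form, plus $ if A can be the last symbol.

We compute FOLLOW(A) using the standard algorithm.
FOLLOW(S) starts with {$}.
FIRST(A) = {x, y, ε}
FIRST(B) = {y}
FIRST(C) = {x}
FIRST(S) = {x, y}
FOLLOW(A) = {$, x}
FOLLOW(B) = {x, y}
FOLLOW(C) = {$}
FOLLOW(S) = {$}
Therefore, FOLLOW(A) = {$, x}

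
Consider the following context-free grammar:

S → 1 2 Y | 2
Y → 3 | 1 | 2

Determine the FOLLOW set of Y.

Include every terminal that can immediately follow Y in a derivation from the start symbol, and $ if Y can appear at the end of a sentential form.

We compute FOLLOW(Y) using the standard algorithm.
FOLLOW(S) starts with {$}.
FIRST(S) = {1, 2}
FIRST(Y) = {1, 2, 3}
FOLLOW(S) = {$}
FOLLOW(Y) = {$}
Therefore, FOLLOW(Y) = {$}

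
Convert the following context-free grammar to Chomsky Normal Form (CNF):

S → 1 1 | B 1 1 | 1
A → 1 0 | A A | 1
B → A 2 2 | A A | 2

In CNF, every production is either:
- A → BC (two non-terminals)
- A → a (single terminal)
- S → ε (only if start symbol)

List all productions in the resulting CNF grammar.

T1 → 1; S → 1; T0 → 0; A → 1; T2 → 2; B → 2; S → T1 T1; S → B X0; X0 → T1 T1; A → T1 T0; A → A A; B → A X1; X1 → T2 T2; B → A A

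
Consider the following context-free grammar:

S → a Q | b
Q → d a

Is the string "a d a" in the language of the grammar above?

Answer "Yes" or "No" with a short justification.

Yes - a valid derivation exists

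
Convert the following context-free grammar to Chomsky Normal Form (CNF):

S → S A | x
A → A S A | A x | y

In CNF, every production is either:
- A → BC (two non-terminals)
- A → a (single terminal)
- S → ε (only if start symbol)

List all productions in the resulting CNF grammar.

S → x; TX → x; A → y; S → S A; A → A X0; X0 → S A; A → A TX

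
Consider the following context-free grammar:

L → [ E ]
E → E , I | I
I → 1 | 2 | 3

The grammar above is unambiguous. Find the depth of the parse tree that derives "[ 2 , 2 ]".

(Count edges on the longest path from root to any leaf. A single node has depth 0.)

4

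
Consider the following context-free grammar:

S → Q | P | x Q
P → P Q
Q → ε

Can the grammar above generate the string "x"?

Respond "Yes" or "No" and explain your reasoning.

Yes - a valid derivation exists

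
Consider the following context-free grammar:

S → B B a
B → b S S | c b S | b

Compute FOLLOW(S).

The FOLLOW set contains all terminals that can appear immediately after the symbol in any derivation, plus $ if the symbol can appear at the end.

We compute FOLLOW(S) using the standard algorithm.
FOLLOW(S) starts with {$}.
FIRST(B) = {b, c}
FIRST(S) = {b, c}
FOLLOW(B) = {a, b, c}
FOLLOW(S) = {$, a, b, c}
Therefore, FOLLOW(S) = {$, a, b, c}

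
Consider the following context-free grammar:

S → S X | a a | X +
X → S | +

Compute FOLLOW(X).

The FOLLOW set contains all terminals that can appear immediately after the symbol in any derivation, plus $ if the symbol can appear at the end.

We compute FOLLOW(X) using the standard algorithm.
FOLLOW(S) starts with {$}.
FIRST(S) = {+, a}
FIRST(X) = {+, a}
FOLLOW(S) = {$, +, a}
FOLLOW(X) = {$, +, a}
Therefore, FOLLOW(X) = {$, +, a}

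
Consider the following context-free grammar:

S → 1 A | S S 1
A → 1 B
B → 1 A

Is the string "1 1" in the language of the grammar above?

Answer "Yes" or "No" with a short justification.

No - no valid derivation exists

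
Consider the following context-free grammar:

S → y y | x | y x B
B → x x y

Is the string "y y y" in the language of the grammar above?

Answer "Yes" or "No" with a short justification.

No - no valid derivation exists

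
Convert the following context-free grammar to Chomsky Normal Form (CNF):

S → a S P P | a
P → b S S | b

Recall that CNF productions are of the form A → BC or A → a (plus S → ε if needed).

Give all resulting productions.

TA → a; S → a; TB → b; P → b; S → TA X0; X0 → S X1; X1 → P P; P → TB X2; X2 → S S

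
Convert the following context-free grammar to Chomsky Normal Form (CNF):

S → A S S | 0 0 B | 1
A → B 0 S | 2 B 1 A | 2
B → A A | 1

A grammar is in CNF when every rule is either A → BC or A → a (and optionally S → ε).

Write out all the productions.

T0 → 0; S → 1; T2 → 2; T1 → 1; A → 2; B → 1; S → A X0; X0 → S S; S → T0 X1; X1 → T0 B; A → B X2; X2 → T0 S; A → T2 X3; X3 → B X4; X4 → T1 A; B → A A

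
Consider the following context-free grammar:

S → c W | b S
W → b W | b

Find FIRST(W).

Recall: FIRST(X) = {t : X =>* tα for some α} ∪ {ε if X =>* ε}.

We compute FIRST(W) using the standard algorithm.
FIRST(S) = {b, c}
FIRST(W) = {b}
Therefore, FIRST(W) = {b}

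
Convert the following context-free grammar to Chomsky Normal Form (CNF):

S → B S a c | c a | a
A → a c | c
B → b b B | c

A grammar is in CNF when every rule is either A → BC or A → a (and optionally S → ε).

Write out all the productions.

TA → a; TC → c; S → a; A → c; TB → b; B → c; S → B X0; X0 → S X1; X1 → TA TC; S → TC TA; A → TA TC; B → TB X2; X2 → TB B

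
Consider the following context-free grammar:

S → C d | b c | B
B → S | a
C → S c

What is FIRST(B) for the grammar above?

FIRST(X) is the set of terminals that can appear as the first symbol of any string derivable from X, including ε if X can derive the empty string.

We compute FIRST(B) using the standard algorithm.
FIRST(B) = {a, b}
FIRST(C) = {a, b}
FIRST(S) = {a, b}
Therefore, FIRST(B) = {a, b}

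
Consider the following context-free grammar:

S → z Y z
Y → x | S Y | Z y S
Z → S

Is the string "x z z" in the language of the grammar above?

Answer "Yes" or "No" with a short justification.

No - no valid derivation exists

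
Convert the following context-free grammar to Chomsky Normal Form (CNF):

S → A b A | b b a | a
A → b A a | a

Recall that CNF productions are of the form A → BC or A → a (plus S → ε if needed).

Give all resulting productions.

TB → b; TA → a; S → a; A → a; S → A X0; X0 → TB A; S → TB X1; X1 → TB TA; A → TB X2; X2 → A TA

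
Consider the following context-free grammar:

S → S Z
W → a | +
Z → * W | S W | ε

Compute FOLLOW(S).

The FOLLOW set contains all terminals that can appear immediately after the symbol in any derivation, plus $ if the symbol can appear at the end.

We compute FOLLOW(S) using the standard algorithm.
FOLLOW(S) starts with {$}.
FIRST(S) = {}
FIRST(W) = {+, a}
FIRST(Z) = {*, ε}
FOLLOW(S) = {$, *, +, a}
FOLLOW(W) = {$, *, +, a}
FOLLOW(Z) = {$, *, +, a}
Therefore, FOLLOW(S) = {$, *, +, a}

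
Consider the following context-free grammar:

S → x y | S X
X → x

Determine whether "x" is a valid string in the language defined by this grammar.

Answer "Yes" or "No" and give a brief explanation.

No - no valid derivation exists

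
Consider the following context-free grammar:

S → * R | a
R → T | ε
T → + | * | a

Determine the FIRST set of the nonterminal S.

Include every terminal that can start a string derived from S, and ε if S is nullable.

We compute FIRST(S) using the standard algorithm.
FIRST(R) = {*, +, a, ε}
FIRST(S) = {*, a}
FIRST(T) = {*, +, a}
Therefore, FIRST(S) = {*, a}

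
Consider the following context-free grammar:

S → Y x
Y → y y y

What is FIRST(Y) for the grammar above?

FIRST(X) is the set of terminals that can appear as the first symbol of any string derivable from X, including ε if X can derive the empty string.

We compute FIRST(Y) using the standard algorithm.
FIRST(S) = {y}
FIRST(Y) = {y}
Therefore, FIRST(Y) = {y}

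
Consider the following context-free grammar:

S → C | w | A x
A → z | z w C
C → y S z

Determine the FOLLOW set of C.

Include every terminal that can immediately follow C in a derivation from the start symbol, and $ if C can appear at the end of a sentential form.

We compute FOLLOW(C) using the standard algorithm.
FOLLOW(S) starts with {$}.
FIRST(A) = {z}
FIRST(C) = {y}
FIRST(S) = {w, y, z}
FOLLOW(A) = {x}
FOLLOW(C) = {$, x, z}
FOLLOW(S) = {$, z}
Therefore, FOLLOW(C) = {$, x, z}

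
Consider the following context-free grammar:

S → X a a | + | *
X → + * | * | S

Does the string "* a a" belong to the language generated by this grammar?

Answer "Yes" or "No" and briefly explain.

Yes - a valid derivation exists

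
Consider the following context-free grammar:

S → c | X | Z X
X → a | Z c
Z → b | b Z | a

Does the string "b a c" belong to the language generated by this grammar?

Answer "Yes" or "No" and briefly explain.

Yes - a valid derivation exists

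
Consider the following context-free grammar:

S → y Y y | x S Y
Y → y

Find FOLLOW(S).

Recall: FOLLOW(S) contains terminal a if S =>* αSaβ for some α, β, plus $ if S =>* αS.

We compute FOLLOW(S) using the standard algorithm.
FOLLOW(S) starts with {$}.
FIRST(S) = {x, y}
FIRST(Y) = {y}
FOLLOW(S) = {$, y}
FOLLOW(Y) = {$, y}
Therefore, FOLLOW(S) = {$, y}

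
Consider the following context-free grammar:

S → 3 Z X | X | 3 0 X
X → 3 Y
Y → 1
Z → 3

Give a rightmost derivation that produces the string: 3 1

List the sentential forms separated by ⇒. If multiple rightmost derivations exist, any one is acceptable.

S ⇒ X ⇒ 3 Y ⇒ 3 1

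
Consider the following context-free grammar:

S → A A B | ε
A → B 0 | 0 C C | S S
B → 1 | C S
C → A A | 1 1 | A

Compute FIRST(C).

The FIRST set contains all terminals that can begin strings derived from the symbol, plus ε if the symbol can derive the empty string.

We compute FIRST(C) using the standard algorithm.
FIRST(A) = {0, 1, ε}
FIRST(B) = {0, 1, ε}
FIRST(C) = {0, 1, ε}
FIRST(S) = {0, 1, ε}
Therefore, FIRST(C) = {0, 1, ε}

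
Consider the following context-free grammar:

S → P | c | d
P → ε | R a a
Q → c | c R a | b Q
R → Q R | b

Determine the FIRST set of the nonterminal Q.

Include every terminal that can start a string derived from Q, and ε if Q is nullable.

We compute FIRST(Q) using the standard algorithm.
FIRST(P) = {b, c, ε}
FIRST(Q) = {b, c}
FIRST(R) = {b, c}
FIRST(S) = {b, c, d, ε}
Therefore, FIRST(Q) = {b, c}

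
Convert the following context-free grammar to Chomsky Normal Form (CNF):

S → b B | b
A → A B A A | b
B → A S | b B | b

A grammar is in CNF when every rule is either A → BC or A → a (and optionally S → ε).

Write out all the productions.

TB → b; S → b; A → b; B → b; S → TB B; A → A X0; X0 → B X1; X1 → A A; B → A S; B → TB B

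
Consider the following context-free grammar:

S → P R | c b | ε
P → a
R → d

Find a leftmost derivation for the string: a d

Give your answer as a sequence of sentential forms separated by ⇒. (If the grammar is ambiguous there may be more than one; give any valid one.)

S ⇒ P R ⇒ a R ⇒ a d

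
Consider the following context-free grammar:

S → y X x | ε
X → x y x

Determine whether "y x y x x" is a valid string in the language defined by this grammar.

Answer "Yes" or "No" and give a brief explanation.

Yes - a valid derivation exists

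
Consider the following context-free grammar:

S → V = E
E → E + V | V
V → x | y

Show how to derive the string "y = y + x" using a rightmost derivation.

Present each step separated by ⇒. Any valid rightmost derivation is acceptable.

S ⇒ V = E ⇒ V = E + V ⇒ V = E + x ⇒ V = V + x ⇒ V = y + x ⇒ y = y + x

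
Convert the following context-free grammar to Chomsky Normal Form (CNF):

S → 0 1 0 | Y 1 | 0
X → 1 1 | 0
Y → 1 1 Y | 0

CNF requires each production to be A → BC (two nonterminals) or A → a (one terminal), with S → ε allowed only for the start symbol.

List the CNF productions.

T0 → 0; T1 → 1; S → 0; X → 0; Y → 0; S → T0 X0; X0 → T1 T0; S → Y T1; X → T1 T1; Y → T1 X1; X1 → T1 Y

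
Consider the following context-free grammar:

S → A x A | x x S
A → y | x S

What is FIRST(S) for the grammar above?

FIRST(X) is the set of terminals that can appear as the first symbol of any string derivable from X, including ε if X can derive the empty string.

We compute FIRST(S) using the standard algorithm.
FIRST(A) = {x, y}
FIRST(S) = {x, y}
Therefore, FIRST(S) = {x, y}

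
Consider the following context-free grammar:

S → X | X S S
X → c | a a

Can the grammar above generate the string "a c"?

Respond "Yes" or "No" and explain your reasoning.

No - no valid derivation exists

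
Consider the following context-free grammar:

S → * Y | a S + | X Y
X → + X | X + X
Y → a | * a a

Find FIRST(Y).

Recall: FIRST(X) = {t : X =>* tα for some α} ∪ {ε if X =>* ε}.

We compute FIRST(Y) using the standard algorithm.
FIRST(S) = {*, +, a}
FIRST(X) = {+}
FIRST(Y) = {*, a}
Therefore, FIRST(Y) = {*, a}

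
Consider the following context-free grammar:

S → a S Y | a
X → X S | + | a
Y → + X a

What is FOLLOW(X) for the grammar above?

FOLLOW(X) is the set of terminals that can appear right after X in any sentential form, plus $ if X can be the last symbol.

We compute FOLLOW(X) using the standard algorithm.
FOLLOW(S) starts with {$}.
FIRST(S) = {a}
FIRST(X) = {+, a}
FIRST(Y) = {+}
FOLLOW(S) = {$, +, a}
FOLLOW(X) = {a}
FOLLOW(Y) = {$, +, a}
Therefore, FOLLOW(X) = {a}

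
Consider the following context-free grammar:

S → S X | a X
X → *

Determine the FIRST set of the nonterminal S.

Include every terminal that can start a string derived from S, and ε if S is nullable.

We compute FIRST(S) using the standard algorithm.
FIRST(S) = {a}
FIRST(X) = {*}
Therefore, FIRST(S) = {a}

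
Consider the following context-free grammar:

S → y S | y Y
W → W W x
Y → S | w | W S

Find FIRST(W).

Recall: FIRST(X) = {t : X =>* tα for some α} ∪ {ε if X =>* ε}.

We compute FIRST(W) using the standard algorithm.
FIRST(S) = {y}
FIRST(W) = {}
FIRST(Y) = {w, y}
Therefore, FIRST(W) = {}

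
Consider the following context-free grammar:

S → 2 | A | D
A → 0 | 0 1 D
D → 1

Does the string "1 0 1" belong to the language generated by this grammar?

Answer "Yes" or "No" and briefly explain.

No - no valid derivation exists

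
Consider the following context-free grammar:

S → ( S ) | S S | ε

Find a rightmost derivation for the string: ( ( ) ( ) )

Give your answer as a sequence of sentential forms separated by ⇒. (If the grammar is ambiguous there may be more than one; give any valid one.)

S ⇒ ( S ) ⇒ ( S S ) ⇒ ( S ( S ) ) ⇒ ( S ( ) ) ⇒ ( ( S ) ( ) ) ⇒ ( ( ) ( ) )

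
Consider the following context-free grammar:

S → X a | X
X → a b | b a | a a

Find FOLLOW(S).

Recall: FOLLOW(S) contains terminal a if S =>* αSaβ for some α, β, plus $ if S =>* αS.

We compute FOLLOW(S) using the standard algorithm.
FOLLOW(S) starts with {$}.
FIRST(S) = {a, b}
FIRST(X) = {a, b}
FOLLOW(S) = {$}
FOLLOW(X) = {$, a}
Therefore, FOLLOW(S) = {$}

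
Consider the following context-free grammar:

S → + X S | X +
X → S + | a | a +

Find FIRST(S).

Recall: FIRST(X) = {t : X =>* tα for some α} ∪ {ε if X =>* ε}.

We compute FIRST(S) using the standard algorithm.
FIRST(S) = {+, a}
FIRST(X) = {+, a}
Therefore, FIRST(S) = {+, a}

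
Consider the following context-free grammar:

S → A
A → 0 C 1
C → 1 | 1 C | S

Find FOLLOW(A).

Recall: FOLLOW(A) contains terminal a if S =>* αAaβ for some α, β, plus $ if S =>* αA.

We compute FOLLOW(A) using the standard algorithm.
FOLLOW(S) starts with {$}.
FIRST(A) = {0}
FIRST(C) = {0, 1}
FIRST(S) = {0}
FOLLOW(A) = {$, 1}
FOLLOW(C) = {1}
FOLLOW(S) = {$, 1}
Therefore, FOLLOW(A) = {$, 1}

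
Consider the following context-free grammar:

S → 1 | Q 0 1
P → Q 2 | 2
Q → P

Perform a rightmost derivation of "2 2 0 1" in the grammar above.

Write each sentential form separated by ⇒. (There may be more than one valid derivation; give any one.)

S ⇒ Q 0 1 ⇒ P 0 1 ⇒ Q 2 0 1 ⇒ P 2 0 1 ⇒ 2 2 0 1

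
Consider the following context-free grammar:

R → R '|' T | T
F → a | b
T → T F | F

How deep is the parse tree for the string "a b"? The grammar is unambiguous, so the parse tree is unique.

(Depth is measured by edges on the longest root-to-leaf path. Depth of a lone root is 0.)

4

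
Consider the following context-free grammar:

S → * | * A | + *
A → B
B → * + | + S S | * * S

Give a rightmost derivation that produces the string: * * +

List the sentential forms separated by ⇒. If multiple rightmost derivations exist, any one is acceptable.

S ⇒ * A ⇒ * B ⇒ * * +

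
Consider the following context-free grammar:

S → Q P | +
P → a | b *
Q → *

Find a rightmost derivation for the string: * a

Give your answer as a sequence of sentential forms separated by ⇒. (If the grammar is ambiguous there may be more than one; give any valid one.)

S ⇒ Q P ⇒ Q a ⇒ * a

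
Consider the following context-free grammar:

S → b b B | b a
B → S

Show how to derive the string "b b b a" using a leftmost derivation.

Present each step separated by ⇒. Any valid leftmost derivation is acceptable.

S ⇒ b b B ⇒ b b S ⇒ b b b a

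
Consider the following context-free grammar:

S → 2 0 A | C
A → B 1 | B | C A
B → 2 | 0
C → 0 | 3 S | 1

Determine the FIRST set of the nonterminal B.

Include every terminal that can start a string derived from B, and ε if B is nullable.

We compute FIRST(B) using the standard algorithm.
FIRST(A) = {0, 1, 2, 3}
FIRST(B) = {0, 2}
FIRST(C) = {0, 1, 3}
FIRST(S) = {0, 1, 2, 3}
Therefore, FIRST(B) = {0, 2}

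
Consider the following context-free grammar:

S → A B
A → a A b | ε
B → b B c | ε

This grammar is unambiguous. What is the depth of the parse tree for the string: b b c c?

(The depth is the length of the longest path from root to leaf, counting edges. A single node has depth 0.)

4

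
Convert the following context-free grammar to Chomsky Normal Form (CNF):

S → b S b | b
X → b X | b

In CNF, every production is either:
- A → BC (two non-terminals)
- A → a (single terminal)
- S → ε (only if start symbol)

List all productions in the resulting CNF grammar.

TB → b; S → b; X → b; S → TB X0; X0 → S TB; X → TB X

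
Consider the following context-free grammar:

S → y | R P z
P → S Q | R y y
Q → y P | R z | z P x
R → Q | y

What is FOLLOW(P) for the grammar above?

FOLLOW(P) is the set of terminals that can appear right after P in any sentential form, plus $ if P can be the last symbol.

We compute FOLLOW(P) using the standard algorithm.
FOLLOW(S) starts with {$}.
FIRST(P) = {y, z}
FIRST(Q) = {y, z}
FIRST(R) = {y, z}
FIRST(S) = {y, z}
FOLLOW(P) = {x, y, z}
FOLLOW(Q) = {x, y, z}
FOLLOW(R) = {y, z}
FOLLOW(S) = {$, y, z}
Therefore, FOLLOW(P) = {x, y, z}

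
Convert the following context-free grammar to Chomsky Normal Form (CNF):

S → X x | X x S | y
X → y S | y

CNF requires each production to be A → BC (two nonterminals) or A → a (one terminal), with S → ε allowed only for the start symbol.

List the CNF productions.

TX → x; S → y; TY → y; X → y; S → X TX; S → X X0; X0 → TX S; X → TY S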